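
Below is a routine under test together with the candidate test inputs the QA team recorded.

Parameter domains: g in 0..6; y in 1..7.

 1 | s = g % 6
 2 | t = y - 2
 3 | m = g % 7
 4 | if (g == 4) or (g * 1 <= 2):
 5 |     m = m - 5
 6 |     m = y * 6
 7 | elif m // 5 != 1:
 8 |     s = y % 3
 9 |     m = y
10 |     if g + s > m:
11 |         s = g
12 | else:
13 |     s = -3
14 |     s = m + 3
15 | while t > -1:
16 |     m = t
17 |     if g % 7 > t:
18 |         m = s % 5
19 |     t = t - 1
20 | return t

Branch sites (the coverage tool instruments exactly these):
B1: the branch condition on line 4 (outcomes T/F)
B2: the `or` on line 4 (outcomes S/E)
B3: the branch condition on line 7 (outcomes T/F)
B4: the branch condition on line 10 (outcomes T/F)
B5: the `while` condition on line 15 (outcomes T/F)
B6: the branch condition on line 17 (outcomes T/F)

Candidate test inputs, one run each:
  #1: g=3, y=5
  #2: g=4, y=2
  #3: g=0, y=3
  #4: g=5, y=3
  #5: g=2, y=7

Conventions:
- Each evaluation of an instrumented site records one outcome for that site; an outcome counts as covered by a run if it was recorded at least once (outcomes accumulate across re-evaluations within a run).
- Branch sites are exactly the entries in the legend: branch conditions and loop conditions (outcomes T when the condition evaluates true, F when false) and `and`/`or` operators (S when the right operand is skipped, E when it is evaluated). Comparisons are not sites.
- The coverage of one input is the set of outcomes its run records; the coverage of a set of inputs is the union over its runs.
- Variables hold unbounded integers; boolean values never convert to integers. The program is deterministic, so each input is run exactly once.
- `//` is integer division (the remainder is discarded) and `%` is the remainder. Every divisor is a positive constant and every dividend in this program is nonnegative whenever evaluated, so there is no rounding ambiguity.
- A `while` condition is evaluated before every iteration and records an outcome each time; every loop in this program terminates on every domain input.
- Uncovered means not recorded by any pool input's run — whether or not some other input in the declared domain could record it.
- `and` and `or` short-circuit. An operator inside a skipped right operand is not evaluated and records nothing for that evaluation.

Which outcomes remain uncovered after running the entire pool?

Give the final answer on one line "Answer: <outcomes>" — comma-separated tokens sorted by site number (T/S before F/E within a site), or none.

#1 (g=3, y=5) -> B2->E, B1->F, B3->T, B4->F, B5->T, B6->F, B5->T, B6->T, B5->T, B6->T, B5->T, B6->T, B5->F; covered: B1=F, B2=E, B3=T, B4=F, B5=T, B5=F, B6=T, B6=F
#2 (g=4, y=2) -> B2->S, B1->T, B5->T, B6->T, B5->F; covered: B1=T, B2=S, B5=T, B5=F, B6=T
#3 (g=0, y=3) -> B2->E, B1->T, B5->T, B6->F, B5->T, B6->F, B5->F; covered: B1=T, B2=E, B5=T, B5=F, B6=F
#4 (g=5, y=3) -> B2->E, B1->F, B3->F, B5->T, B6->T, B5->T, B6->T, B5->F; covered: B1=F, B2=E, B3=F, B5=T, B5=F, B6=T
#5 (g=2, y=7) -> B2->E, B1->T, B5->T, B6->F, B5->T, B6->F, B5->T, B6->F, B5->T, B6->F, B5->T, B6->T, B5->T, B6->T, ...; covered: B1=T, B2=E, B5=T, B5=F, B6=T, B6=F
union over the pool: B1=T, B1=F, B2=S, B2=E, B3=T, B3=F, B4=F, B5=T, B5=F, B6=T, B6=F
uncovered (1 of 12): B4=T

Answer: B4=T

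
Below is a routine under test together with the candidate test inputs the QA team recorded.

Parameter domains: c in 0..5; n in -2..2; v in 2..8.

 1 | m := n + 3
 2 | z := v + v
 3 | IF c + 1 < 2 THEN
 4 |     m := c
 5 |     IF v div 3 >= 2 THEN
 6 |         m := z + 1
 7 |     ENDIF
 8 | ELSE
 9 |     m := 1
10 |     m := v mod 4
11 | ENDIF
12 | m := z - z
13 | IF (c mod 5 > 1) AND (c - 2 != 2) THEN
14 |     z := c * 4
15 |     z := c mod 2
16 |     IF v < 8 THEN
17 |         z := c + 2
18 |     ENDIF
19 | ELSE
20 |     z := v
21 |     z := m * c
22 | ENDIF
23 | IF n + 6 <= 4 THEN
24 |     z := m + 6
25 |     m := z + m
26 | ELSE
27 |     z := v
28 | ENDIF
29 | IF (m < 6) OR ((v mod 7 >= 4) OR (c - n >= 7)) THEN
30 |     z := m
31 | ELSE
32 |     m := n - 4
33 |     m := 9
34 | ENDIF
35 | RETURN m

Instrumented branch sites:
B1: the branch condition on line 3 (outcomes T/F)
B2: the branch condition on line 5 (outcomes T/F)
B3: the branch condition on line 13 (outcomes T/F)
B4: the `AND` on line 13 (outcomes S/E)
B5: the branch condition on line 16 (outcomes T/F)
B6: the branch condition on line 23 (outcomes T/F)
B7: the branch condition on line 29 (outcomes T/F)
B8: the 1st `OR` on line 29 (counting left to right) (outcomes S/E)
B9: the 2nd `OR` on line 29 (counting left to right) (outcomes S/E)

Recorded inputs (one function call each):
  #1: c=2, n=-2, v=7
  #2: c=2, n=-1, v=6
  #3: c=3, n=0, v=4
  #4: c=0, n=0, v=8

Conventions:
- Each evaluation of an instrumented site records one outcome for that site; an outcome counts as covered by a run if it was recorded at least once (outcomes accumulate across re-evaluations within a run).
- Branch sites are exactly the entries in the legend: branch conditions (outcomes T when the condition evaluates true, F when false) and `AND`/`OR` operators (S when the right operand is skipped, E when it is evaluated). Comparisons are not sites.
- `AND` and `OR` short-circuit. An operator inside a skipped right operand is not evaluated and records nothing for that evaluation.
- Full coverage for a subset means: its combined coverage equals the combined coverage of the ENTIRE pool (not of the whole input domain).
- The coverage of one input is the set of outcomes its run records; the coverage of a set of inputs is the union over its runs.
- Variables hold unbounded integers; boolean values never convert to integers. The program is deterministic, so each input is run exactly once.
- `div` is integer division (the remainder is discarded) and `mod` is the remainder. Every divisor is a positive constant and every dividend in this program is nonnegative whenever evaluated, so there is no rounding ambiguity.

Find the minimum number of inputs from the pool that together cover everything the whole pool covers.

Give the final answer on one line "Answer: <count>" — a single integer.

run #1 (c=2, n=-2, v=7) runs B1->F, B4->E, B3->T, B5->T, B6->T, B8->E, B9->E, B7->F; records B1=F, B3=T, B4=E, B5=T, B6=T, B7=F, B8=E, B9=E
run #2 (c=2, n=-1, v=6) runs B1->F, B4->E, B3->T, B5->T, B6->F, B8->S, B7->T; records B1=F, B3=T, B4=E, B5=T, B6=F, B7=T, B8=S
run #3 (c=3, n=0, v=4) runs B1->F, B4->E, B3->T, B5->T, B6->F, B8->S, B7->T; records B1=F, B3=T, B4=E, B5=T, B6=F, B7=T, B8=S
run #4 (c=0, n=0, v=8) runs B1->T, B2->T, B4->S, B3->F, B6->F, B8->S, B7->T; records B1=T, B2=T, B3=F, B4=S, B6=F, B7=T, B8=S
pool-wide coverage (15 outcomes): B1=T, B1=F, B2=T, B3=T, B3=F, B4=S, B4=E, B5=T, B6=T, B6=F, B7=T, B7=F, B8=S, B8=E, B9=E
size 1 is not enough: best union over all size-1 subsets is 8/15
at size 2, {1, 4} reaches all 15 outcomes; every lexicographically earlier size-2 subset fails

Answer: 2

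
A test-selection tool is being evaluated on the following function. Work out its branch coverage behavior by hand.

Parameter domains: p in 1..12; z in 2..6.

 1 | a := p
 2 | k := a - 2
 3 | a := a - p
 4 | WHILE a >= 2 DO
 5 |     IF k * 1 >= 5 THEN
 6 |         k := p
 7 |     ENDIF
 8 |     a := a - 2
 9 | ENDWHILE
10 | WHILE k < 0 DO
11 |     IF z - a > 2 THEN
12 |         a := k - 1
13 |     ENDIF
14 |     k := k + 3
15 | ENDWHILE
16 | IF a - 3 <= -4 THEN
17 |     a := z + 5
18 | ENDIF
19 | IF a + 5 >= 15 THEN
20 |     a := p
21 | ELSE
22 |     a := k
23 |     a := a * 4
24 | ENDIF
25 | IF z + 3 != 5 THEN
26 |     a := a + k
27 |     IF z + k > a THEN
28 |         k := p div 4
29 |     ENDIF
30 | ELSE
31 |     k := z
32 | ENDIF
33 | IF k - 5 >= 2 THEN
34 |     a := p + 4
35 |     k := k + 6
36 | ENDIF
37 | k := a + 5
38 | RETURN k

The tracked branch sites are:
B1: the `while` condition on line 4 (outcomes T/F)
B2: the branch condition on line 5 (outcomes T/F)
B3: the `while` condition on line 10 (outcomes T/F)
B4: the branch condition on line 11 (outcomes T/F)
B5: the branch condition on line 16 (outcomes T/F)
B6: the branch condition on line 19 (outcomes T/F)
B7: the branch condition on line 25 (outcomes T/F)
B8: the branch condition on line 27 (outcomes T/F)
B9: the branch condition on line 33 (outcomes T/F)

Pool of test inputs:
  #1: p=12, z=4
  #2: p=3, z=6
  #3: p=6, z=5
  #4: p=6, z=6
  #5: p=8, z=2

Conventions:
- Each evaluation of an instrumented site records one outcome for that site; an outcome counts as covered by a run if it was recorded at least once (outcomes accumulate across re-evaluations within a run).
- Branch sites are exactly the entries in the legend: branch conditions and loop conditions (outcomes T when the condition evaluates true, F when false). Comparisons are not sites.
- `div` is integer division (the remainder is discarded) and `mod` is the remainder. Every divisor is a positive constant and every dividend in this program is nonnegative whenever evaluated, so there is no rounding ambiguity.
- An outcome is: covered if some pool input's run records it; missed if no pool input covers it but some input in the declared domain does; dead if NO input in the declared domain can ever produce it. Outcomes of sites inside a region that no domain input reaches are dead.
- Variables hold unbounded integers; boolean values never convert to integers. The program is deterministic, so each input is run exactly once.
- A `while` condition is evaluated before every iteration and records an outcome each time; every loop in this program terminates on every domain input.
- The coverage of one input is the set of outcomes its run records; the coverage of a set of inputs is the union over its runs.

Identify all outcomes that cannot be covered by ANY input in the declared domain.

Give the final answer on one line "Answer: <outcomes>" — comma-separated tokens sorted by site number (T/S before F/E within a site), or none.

running all 60 domain inputs and tallying outcomes:
  B1=T: never recorded by any domain input -> dead
  B2=T: never recorded by any domain input -> dead
  B2=F: never recorded by any domain input -> dead
  reachable outcomes have witnesses, e.g. B1=F (e.g. p=1, z=2), B3=T (e.g. p=1, z=2), B3=F (e.g. p=1, z=2), B4=T (e.g. p=1, z=3)

Answer: B1=T, B2=T, B2=F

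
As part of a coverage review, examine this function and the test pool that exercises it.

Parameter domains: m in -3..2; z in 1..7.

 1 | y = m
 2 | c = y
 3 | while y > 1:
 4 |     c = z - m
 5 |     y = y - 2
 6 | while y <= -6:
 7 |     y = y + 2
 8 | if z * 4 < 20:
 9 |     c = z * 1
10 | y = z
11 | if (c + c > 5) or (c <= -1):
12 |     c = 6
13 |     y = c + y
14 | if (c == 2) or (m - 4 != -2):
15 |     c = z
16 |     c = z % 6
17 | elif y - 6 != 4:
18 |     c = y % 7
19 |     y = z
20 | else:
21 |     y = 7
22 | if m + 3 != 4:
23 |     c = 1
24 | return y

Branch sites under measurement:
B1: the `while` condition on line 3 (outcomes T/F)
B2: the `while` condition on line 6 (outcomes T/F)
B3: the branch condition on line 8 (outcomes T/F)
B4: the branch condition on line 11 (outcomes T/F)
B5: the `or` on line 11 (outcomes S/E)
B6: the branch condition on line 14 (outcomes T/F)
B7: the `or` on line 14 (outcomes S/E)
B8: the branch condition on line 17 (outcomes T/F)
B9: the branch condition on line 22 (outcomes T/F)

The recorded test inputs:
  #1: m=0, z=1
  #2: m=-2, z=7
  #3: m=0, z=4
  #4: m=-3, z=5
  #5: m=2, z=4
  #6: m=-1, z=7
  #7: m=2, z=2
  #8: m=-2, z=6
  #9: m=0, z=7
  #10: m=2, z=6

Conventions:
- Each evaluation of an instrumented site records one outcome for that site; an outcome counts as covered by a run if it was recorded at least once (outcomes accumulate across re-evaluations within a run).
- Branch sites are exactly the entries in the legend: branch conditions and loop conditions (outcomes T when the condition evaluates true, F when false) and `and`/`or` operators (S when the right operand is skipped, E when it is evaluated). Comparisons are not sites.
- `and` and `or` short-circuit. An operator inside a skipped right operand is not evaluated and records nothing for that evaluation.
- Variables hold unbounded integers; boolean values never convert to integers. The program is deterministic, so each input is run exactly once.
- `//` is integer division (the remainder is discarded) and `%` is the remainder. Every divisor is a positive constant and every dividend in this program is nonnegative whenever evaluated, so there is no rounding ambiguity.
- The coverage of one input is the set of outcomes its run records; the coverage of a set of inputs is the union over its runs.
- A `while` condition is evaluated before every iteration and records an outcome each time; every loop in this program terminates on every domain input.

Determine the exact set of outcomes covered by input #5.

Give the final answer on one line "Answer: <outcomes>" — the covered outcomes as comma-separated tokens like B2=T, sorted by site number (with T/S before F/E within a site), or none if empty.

Running input #5 (m=2, z=4), event by event:
  B1->T, B1->F, B2->F, B3->T, B5->S, B4->T, B7->E, B6->F, B8->F, B9->T
as a set, this run covers: B1=T, B1=F, B2=F, B3=T, B4=T, B5=S, B6=F, B7=E, B8=F, B9=T

Answer: B1=T, B1=F, B2=F, B3=T, B4=T, B5=S, B6=F, B7=E, B8=F, B9=T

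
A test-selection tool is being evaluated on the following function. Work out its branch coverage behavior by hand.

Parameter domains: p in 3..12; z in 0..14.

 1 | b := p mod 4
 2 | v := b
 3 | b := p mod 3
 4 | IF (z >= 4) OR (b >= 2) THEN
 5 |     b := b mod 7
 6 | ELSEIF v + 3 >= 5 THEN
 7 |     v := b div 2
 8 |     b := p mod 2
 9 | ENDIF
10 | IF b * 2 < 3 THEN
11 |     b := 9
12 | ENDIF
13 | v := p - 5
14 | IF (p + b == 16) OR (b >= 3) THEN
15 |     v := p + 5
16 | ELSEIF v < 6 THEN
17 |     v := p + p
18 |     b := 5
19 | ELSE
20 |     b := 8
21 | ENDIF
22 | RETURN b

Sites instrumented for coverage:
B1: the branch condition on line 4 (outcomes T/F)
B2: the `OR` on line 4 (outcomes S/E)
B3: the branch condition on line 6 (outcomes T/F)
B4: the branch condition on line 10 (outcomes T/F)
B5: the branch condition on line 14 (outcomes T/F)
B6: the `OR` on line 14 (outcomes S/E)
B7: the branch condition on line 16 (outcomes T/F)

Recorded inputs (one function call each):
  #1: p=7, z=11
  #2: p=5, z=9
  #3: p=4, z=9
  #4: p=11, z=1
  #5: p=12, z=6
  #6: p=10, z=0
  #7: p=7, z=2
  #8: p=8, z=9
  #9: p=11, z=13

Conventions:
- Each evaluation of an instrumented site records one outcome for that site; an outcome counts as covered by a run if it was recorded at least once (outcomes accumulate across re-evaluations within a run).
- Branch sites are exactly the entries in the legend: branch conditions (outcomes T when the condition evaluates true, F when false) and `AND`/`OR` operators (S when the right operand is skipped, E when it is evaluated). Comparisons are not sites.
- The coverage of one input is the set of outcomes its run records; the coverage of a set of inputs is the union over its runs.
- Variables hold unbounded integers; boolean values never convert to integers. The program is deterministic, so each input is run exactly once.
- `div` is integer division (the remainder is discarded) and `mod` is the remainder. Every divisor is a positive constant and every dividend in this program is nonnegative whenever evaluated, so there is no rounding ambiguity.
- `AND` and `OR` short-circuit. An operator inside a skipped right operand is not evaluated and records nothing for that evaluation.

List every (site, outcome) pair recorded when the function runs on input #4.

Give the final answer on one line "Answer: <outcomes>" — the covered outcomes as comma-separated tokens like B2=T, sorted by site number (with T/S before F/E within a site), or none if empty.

Simulating input #4 (p=11, z=1) step by step:
  B2->E, B1->T, B4->F, B6->E, B5->F, B7->F
distinct outcomes covered: B1=T, B2=E, B4=F, B5=F, B6=E, B7=F

Answer: B1=T, B2=E, B4=F, B5=F, B6=E, B7=F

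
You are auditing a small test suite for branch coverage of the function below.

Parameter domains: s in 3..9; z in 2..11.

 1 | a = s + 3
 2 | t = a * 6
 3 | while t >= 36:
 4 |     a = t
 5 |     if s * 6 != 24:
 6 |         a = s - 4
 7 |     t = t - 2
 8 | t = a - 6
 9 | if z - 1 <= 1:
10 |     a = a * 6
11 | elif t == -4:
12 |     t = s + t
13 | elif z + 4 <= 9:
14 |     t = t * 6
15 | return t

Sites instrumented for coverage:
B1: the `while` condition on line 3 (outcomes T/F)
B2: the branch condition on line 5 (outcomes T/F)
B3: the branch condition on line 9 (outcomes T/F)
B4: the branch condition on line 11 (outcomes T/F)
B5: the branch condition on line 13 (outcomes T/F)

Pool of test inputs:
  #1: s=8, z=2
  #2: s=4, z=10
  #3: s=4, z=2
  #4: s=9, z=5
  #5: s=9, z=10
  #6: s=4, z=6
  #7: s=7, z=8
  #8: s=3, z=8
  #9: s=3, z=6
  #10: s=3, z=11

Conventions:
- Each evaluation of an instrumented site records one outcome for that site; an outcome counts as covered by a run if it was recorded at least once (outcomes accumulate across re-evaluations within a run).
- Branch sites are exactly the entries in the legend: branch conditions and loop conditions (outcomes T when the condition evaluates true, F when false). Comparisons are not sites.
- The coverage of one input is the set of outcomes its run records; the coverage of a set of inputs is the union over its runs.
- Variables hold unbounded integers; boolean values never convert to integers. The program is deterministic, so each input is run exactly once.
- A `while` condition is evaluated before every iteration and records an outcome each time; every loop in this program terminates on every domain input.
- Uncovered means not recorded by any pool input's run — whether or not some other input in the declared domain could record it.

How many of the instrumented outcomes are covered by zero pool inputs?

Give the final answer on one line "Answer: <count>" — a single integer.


input #1, s=8, z=2: events B1->T, B2->T, B1->T, B2->T, B1->T, B2->T, B1->T, B2->T, B1->T, B2->T, B1->T, B2->T, B1->T, B2->T, ...; outcomes B1=T, B1=F, B2=T, B3=T
input #2, s=4, z=10: events B1->T, B2->F, B1->T, B2->F, B1->T, B2->F, B1->T, B2->F, B1->F, B3->F, B4->F, B5->F; outcomes B1=T, B1=F, B2=F, B3=F, B4=F, B5=F
input #3, s=4, z=2: events B1->T, B2->F, B1->T, B2->F, B1->T, B2->F, B1->T, B2->F, B1->F, B3->T; outcomes B1=T, B1=F, B2=F, B3=T
input #4, s=9, z=5: events B1->T, B2->T, B1->T, B2->T, B1->T, B2->T, B1->T, B2->T, B1->T, B2->T, B1->T, B2->T, B1->T, B2->T, ...; outcomes B1=T, B1=F, B2=T, B3=F, B4=F, B5=T
input #5, s=9, z=10: events B1->T, B2->T, B1->T, B2->T, B1->T, B2->T, B1->T, B2->T, B1->T, B2->T, B1->T, B2->T, B1->T, B2->T, ...; outcomes B1=T, B1=F, B2=T, B3=F, B4=F, B5=F
input #6, s=4, z=6: events B1->T, B2->F, B1->T, B2->F, B1->T, B2->F, B1->T, B2->F, B1->F, B3->F, B4->F, B5->F; outcomes B1=T, B1=F, B2=F, B3=F, B4=F, B5=F
input #7, s=7, z=8: events B1->T, B2->T, B1->T, B2->T, B1->T, B2->T, B1->T, B2->T, B1->T, B2->T, B1->T, B2->T, B1->T, B2->T, ...; outcomes B1=T, B1=F, B2=T, B3=F, B4=F, B5=F
input #8, s=3, z=8: events B1->T, B2->T, B1->F, B3->F, B4->F, B5->F; outcomes B1=T, B1=F, B2=T, B3=F, B4=F, B5=F
input #9, s=3, z=6: events B1->T, B2->T, B1->F, B3->F, B4->F, B5->F; outcomes B1=T, B1=F, B2=T, B3=F, B4=F, B5=F
input #10, s=3, z=11: events B1->T, B2->T, B1->F, B3->F, B4->F, B5->F; outcomes B1=T, B1=F, B2=T, B3=F, B4=F, B5=F
union over the pool: B1=T, B1=F, B2=T, B2=F, B3=T, B3=F, B4=F, B5=T, B5=F
uncovered (1 of 10): B4=T
Answer: 1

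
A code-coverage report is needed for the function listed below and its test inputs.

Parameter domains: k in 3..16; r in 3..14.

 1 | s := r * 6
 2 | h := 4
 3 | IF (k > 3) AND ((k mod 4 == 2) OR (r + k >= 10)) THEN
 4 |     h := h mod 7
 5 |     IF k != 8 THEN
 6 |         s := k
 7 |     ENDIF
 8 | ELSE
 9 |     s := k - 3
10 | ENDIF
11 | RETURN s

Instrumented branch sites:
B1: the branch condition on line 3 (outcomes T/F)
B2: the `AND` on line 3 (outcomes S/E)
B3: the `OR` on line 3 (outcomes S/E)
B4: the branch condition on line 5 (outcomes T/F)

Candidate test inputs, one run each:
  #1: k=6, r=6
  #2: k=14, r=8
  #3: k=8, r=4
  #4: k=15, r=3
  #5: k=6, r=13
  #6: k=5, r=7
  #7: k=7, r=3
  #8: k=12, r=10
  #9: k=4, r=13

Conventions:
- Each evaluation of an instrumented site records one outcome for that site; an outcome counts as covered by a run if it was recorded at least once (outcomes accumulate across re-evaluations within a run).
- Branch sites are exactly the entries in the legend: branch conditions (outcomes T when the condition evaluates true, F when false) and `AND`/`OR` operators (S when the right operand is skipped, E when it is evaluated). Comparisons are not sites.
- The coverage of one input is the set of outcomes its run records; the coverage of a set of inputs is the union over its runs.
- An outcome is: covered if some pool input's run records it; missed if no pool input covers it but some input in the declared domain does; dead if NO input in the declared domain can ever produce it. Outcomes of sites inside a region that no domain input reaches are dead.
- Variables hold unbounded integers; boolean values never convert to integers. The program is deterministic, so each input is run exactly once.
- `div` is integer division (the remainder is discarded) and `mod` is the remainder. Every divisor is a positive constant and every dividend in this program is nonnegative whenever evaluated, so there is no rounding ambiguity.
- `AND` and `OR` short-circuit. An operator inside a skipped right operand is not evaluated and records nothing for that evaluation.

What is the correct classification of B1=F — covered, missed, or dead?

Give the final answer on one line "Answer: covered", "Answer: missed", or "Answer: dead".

no pool input records B1=F
but domain input (k=3, r=3) does record it -> reachable, so missed

Answer: missed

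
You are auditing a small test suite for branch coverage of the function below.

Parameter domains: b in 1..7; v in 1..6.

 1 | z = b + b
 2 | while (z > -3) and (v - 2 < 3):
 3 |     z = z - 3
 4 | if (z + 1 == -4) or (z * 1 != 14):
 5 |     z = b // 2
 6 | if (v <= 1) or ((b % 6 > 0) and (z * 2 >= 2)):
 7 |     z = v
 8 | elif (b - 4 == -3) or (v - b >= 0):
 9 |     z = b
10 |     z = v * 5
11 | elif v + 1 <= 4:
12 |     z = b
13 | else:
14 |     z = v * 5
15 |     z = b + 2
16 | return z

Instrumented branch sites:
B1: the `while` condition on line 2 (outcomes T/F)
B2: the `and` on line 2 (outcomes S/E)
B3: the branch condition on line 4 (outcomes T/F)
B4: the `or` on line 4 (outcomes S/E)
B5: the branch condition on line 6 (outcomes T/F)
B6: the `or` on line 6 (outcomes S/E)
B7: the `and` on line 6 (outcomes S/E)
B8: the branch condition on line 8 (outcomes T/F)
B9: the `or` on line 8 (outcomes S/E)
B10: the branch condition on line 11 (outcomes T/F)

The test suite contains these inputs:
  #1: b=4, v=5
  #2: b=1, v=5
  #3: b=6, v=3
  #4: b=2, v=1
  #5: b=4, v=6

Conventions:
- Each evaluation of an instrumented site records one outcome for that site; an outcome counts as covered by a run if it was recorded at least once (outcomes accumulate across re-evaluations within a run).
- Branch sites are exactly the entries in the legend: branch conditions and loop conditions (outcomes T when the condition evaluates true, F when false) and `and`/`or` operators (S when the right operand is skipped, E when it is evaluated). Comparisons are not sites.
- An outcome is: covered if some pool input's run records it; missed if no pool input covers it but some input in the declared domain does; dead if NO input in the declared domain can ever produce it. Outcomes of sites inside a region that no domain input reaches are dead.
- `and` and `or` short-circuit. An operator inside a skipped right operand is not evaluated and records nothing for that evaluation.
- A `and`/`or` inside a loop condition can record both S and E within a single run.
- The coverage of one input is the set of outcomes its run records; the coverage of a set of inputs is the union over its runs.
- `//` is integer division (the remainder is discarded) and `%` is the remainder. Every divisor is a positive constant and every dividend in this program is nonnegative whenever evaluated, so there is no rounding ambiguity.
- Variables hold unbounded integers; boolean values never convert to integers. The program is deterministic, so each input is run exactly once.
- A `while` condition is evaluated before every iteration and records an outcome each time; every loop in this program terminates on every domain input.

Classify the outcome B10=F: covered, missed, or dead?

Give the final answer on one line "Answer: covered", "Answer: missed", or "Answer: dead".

no pool input records B10=F
but domain input (b=6, v=4) does record it -> reachable, so missed

Answer: missed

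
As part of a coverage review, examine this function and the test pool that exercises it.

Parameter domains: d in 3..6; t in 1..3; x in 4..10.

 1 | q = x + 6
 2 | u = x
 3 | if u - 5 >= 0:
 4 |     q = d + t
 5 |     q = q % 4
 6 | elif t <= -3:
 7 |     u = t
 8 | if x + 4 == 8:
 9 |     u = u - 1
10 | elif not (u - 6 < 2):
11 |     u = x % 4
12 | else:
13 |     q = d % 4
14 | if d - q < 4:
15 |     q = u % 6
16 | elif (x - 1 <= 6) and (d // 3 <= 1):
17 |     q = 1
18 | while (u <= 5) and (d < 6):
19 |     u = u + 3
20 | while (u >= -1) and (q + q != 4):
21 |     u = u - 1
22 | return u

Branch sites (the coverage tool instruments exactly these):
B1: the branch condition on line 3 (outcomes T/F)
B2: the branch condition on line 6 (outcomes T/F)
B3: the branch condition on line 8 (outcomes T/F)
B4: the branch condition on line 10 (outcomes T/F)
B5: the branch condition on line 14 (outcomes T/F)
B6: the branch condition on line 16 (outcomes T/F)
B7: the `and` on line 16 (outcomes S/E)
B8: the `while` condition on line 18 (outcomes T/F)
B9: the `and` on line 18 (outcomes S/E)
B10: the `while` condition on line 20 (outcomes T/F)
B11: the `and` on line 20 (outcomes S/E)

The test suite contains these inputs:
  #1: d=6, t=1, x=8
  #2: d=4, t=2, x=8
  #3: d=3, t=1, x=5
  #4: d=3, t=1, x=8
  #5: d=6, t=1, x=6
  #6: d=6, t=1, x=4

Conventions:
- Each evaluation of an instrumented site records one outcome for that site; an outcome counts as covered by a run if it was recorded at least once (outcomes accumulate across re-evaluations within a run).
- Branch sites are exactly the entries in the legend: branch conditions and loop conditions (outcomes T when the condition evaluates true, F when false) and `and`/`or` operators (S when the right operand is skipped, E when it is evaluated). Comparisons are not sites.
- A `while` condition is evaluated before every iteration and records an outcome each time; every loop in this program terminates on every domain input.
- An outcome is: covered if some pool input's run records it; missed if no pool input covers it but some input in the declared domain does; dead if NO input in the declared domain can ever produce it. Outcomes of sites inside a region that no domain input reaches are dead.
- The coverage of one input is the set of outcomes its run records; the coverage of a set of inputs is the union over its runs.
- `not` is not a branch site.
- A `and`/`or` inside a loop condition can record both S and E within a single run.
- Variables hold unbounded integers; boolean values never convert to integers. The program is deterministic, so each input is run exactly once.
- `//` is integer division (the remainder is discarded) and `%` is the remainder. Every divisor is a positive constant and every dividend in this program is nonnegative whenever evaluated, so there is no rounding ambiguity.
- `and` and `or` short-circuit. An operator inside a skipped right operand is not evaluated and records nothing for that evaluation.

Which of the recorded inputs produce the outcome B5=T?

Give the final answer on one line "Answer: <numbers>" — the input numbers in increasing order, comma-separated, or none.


input #1 (d=6, t=1, x=8): records B5=T
input #2 (d=4, t=2, x=8): records B5=T
input #3 (d=3, t=1, x=5): records B5=T
input #4 (d=3, t=1, x=8): records B5=T
input #5 (d=6, t=1, x=6): does not record B5=T
input #6 (d=6, t=1, x=4): records B5=T
Answer: 1, 2, 3, 4, 6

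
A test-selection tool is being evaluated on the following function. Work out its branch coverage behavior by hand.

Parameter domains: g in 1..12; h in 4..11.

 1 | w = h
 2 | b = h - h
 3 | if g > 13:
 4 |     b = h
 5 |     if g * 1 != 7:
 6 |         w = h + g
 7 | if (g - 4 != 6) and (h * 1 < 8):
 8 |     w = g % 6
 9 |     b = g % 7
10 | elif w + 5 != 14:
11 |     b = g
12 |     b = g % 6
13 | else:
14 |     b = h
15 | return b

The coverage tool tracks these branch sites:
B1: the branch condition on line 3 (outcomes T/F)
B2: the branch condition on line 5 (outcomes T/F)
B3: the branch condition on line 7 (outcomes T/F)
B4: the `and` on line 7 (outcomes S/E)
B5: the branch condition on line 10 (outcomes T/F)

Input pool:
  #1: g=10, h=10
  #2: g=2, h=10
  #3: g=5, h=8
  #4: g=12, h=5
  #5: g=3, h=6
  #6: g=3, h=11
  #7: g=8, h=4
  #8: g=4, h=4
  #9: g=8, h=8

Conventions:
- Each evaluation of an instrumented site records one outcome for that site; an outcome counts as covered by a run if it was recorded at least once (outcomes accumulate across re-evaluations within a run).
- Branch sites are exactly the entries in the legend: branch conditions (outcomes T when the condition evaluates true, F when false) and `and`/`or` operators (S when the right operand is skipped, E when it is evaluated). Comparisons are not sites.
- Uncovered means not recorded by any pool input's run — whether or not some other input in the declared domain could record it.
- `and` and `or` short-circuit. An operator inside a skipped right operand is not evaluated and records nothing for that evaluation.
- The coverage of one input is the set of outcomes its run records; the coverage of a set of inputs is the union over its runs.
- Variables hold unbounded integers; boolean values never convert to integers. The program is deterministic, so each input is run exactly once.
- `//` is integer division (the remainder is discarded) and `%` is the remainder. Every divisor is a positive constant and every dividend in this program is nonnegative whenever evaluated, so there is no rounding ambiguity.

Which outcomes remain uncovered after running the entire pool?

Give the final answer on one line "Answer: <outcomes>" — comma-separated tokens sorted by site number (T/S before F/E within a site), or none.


#1 (g=10, h=10) -> B1->F, B4->S, B3->F, B5->T; covered: B1=F, B3=F, B4=S, B5=T
#2 (g=2, h=10) -> B1->F, B4->E, B3->F, B5->T; covered: B1=F, B3=F, B4=E, B5=T
#3 (g=5, h=8) -> B1->F, B4->E, B3->F, B5->T; covered: B1=F, B3=F, B4=E, B5=T
#4 (g=12, h=5) -> B1->F, B4->E, B3->T; covered: B1=F, B3=T, B4=E
#5 (g=3, h=6) -> B1->F, B4->E, B3->T; covered: B1=F, B3=T, B4=E
#6 (g=3, h=11) -> B1->F, B4->E, B3->F, B5->T; covered: B1=F, B3=F, B4=E, B5=T
#7 (g=8, h=4) -> B1->F, B4->E, B3->T; covered: B1=F, B3=T, B4=E
#8 (g=4, h=4) -> B1->F, B4->E, B3->T; covered: B1=F, B3=T, B4=E
#9 (g=8, h=8) -> B1->F, B4->E, B3->F, B5->T; covered: B1=F, B3=F, B4=E, B5=T
union over the pool: B1=F, B3=T, B3=F, B4=S, B4=E, B5=T
uncovered (4 of 10): B1=T, B2=T, B2=F, B5=F
Answer: B1=T, B2=T, B2=F, B5=F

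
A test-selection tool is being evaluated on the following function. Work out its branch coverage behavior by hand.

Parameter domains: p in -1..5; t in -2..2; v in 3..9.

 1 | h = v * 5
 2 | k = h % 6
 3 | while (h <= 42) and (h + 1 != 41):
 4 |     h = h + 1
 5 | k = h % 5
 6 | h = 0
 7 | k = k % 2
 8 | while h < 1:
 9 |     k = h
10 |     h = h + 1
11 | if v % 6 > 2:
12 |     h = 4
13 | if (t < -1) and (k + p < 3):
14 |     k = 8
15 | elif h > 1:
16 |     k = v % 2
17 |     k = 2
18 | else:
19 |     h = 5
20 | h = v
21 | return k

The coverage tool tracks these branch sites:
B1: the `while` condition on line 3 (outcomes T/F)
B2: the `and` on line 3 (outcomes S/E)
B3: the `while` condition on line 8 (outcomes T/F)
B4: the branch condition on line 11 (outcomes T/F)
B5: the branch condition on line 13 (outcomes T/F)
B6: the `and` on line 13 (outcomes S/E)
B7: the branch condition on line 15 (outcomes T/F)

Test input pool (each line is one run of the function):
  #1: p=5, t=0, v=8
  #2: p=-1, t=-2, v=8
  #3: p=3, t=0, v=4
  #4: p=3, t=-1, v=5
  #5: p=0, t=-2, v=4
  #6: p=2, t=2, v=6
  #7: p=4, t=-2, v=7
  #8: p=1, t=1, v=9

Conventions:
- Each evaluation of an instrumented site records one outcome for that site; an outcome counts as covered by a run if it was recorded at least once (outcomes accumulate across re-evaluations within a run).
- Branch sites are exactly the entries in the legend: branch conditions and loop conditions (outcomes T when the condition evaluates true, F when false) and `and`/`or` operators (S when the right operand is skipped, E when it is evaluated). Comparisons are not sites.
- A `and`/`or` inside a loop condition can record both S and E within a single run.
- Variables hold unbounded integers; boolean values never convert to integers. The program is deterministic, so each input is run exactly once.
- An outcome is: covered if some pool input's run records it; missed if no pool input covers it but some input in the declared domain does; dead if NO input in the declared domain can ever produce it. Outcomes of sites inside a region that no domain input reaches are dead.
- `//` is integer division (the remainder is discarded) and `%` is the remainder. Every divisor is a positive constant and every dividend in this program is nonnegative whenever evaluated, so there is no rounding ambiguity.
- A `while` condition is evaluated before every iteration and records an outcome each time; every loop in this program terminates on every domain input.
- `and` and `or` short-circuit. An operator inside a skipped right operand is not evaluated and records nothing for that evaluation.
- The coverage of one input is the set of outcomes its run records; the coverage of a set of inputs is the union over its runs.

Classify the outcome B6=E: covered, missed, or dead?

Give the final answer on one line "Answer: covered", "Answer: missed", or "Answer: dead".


B6=E is recorded by pool input(s) 2, 5, 7 -> covered
Answer: covered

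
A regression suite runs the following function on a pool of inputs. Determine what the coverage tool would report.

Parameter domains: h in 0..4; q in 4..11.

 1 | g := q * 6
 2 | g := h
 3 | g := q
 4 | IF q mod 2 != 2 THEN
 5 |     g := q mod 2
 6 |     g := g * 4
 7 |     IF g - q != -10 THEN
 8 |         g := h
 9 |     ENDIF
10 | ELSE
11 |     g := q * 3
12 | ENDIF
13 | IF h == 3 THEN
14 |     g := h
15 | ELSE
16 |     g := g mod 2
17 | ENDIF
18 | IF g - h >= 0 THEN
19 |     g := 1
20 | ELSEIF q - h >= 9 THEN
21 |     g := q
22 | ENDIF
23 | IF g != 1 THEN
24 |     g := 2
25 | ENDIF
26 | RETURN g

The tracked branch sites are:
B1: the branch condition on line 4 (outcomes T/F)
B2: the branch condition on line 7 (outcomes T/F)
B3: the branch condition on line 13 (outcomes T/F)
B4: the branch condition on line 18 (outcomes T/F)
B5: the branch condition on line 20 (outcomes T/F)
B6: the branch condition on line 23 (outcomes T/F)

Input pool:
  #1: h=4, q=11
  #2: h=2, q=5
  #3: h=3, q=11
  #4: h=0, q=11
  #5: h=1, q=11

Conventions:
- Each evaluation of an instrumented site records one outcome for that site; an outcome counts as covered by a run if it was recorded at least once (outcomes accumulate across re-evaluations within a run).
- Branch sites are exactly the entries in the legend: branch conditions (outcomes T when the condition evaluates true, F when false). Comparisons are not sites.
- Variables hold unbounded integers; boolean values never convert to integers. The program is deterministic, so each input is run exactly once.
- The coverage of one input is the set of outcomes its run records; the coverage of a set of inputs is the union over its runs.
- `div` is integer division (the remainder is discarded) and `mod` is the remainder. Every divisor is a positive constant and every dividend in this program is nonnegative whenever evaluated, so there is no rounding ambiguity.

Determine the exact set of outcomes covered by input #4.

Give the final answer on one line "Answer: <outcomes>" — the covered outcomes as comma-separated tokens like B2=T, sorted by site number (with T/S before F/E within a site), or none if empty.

Running input #4 (h=0, q=11), event by event:
  B1->T, B2->T, B3->F, B4->T, B6->F
as a set, this run covers: B1=T, B2=T, B3=F, B4=T, B6=F

Answer: B1=T, B2=T, B3=F, B4=T, B6=F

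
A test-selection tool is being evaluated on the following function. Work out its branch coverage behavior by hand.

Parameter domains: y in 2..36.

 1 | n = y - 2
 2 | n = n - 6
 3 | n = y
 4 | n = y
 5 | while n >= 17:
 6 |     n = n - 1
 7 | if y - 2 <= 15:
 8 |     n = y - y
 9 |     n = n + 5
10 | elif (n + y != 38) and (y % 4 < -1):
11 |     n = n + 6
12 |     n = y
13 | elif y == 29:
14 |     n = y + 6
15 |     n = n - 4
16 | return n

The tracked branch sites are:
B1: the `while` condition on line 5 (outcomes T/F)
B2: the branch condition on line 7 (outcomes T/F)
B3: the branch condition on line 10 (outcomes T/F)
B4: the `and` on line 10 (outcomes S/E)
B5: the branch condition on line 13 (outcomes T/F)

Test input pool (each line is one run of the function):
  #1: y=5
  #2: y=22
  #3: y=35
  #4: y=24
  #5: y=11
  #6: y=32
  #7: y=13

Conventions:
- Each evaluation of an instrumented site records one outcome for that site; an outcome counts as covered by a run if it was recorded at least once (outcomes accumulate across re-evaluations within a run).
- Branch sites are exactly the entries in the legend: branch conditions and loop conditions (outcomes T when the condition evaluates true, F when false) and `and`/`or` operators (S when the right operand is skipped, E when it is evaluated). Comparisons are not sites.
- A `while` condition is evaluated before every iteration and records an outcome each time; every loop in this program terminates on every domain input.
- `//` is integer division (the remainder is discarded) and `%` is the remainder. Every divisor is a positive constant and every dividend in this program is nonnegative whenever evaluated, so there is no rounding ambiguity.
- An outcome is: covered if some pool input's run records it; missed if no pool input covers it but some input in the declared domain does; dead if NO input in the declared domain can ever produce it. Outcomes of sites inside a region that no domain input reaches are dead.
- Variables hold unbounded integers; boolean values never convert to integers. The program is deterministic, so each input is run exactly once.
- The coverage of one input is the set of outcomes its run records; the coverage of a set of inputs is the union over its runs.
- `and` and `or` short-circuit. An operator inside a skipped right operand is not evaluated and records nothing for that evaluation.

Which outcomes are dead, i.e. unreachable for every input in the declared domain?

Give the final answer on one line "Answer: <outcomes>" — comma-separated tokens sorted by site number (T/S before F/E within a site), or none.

exhaustive pass over the 35-input domain:
  B3=T: never recorded by any domain input -> dead
  reachable outcomes have witnesses, e.g. B1=T (e.g. y=17), B1=F (e.g. y=2), B2=T (e.g. y=2), B2=F (e.g. y=18)

Answer: B3=T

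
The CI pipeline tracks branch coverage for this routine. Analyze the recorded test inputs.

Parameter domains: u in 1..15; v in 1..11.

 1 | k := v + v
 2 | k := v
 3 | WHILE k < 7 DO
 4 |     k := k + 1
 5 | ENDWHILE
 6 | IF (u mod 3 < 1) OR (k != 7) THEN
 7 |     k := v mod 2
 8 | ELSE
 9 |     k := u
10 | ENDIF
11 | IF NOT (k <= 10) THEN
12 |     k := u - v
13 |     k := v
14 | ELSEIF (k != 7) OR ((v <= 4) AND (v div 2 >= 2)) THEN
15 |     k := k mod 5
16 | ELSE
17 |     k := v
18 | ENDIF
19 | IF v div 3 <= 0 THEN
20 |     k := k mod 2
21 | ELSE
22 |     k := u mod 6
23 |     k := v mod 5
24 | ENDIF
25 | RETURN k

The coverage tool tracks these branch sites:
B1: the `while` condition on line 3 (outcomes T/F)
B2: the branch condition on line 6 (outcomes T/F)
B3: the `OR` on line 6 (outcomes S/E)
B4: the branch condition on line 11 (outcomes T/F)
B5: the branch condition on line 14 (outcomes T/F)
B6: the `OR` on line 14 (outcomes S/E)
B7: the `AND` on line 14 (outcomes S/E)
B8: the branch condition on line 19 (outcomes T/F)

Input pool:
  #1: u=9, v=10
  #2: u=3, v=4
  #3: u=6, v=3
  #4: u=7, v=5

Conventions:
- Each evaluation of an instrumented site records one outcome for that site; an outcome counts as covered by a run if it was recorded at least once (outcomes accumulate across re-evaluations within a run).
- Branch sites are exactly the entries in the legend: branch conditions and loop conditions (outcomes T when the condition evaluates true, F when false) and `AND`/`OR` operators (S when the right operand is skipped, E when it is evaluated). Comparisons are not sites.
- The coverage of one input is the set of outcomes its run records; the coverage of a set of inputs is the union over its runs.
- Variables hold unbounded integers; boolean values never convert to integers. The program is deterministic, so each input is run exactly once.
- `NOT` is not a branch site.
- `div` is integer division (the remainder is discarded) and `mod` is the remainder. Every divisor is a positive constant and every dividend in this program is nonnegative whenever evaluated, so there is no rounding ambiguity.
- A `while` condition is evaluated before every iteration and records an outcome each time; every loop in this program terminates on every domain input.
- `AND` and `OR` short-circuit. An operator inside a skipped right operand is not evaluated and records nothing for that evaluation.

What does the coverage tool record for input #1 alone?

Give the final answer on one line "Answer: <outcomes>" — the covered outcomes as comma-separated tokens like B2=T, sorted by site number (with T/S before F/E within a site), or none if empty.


Tracing the run of input #1 (u=9, v=10):
  B1->F, B3->S, B2->T, B4->F, B6->S, B5->T, B8->F
deduplicating events, the covered set is: B1=F, B2=T, B3=S, B4=F, B5=T, B6=S, B8=F
Answer: B1=F, B2=T, B3=S, B4=F, B5=T, B6=S, B8=F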